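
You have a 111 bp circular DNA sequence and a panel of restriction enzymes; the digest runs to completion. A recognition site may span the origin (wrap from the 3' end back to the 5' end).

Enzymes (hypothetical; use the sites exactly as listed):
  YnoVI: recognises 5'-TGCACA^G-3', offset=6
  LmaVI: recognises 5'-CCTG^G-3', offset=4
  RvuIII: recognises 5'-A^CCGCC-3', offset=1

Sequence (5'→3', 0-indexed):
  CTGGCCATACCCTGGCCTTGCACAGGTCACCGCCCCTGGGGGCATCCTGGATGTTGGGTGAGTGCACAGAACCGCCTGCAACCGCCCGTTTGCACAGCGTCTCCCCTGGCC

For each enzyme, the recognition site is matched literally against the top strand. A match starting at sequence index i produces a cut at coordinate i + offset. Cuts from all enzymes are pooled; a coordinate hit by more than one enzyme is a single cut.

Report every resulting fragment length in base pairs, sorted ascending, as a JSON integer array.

Per-enzyme occurrences:
  YnoVI TGCACAG/6: at [18, 62, 90] ⇒ [24, 68, 96]
  LmaVI CCTGG/4: at [10, 34, 45, 104, 110] ⇒ [3, 14, 38, 49, 108]
  RvuIII ACCGCC/1: at [28, 70, 80] ⇒ [29, 71, 81]

Pooled cuts: [3, 14, 24, 29, 38, 49, 68, 71, 81, 96, 108]

Fragment lengths:
  3→14: 11 bp
  14→24: 10 bp
  24→29: 5 bp
  29→38: 9 bp
  38→49: 11 bp
  49→68: 19 bp
  68→71: 3 bp
  71→81: 10 bp
  81→96: 15 bp
  96→108: 12 bp
  108→3 (wrap): 111-108+3 = 6 bp

[3,5,6,9,10,10,11,11,12,15,19]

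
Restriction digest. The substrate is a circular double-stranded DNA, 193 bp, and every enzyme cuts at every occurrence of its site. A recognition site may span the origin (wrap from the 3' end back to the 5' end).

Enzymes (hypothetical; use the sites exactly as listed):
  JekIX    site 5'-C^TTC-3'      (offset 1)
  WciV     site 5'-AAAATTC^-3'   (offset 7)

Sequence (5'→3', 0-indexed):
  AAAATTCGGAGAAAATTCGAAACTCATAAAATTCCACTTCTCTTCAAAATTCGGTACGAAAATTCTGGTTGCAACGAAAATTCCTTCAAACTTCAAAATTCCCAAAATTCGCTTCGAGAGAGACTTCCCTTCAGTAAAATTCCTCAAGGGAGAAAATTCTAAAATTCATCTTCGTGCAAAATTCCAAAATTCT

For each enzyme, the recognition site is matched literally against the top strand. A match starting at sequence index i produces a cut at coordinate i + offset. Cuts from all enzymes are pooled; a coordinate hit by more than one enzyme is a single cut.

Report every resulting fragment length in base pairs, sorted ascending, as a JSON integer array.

Scan for sites:
  JekIX CTTC/1: at [36, 41, 83, 90, 111, 123, 128, 169] ⇒ [37, 42, 84, 91, 112, 124, 129, 170]
  WciV AAAATTC/7: at [0, 11, 27, 45, 58, 76, 94, 103, 135, 152, 160, 177, 185] ⇒ [7, 18, 34, 52, 65, 83, 101, 110, 142, 159, 167, 184, 192]

Pooled cuts: [7, 18, 34, 37, 42, 52, 65, 83, 84, 91, 101, 110, 112, 124, 129, 142, 159, 167, 170, 184, 192]

Fragments:
  7→18: 11 bp
  18→34: 16 bp
  34→37: 3 bp
  37→42: 5 bp
  42→52: 10 bp
  52→65: 13 bp
  65→83: 18 bp
  83→84: 1 bp
  84→91: 7 bp
  91→101: 10 bp
  101→110: 9 bp
  110→112: 2 bp
  112→124: 12 bp
  124→129: 5 bp
  129→142: 13 bp
  142→159: 17 bp
  159→167: 8 bp
  167→170: 3 bp
  170→184: 14 bp
  184→192: 8 bp
  192→7 (wrap): 193-192+7 = 8 bp

[1,2,3,3,5,5,7,8,8,8,9,10,10,11,12,13,13,14,16,17,18]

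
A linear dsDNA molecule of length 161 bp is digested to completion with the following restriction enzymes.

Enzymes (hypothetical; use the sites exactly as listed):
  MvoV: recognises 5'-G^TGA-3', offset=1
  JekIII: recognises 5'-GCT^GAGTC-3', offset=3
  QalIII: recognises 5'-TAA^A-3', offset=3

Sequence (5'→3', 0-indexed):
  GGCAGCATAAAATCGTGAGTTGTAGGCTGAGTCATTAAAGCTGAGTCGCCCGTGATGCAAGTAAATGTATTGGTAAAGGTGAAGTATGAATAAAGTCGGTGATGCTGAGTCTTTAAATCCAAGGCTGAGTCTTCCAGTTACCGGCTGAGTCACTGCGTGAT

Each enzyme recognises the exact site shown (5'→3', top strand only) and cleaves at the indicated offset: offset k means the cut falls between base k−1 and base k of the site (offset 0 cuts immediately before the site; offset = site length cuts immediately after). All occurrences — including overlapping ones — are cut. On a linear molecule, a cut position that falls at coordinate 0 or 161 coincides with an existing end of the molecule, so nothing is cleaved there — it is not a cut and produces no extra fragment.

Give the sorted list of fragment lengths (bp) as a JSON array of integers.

Site scan:
  MvoV (GTGA, off=1): starts [14, 51, 78, 98, 156] → cuts [15, 52, 79, 99, 157]
  JekIII (GCTGAGTC, off=3): starts [25, 39, 103, 123, 143] → cuts [28, 42, 106, 126, 146]
  QalIII (TAAA, off=3): starts [7, 35, 61, 73, 90, 113] → cuts [10, 38, 64, 76, 93, 116]

All cut coordinates (distinct, sorted): [10, 15, 28, 38, 42, 52, 64, 76, 79, 93, 99, 106, 116, 126, 146, 157]

Fragment lengths:
  [0,10): 10 bp
  [10,15): 5 bp
  [15,28): 13 bp
  [28,38): 10 bp
  [38,42): 4 bp
  [42,52): 10 bp
  [52,64): 12 bp
  [64,76): 12 bp
  [76,79): 3 bp
  [79,93): 14 bp
  [93,99): 6 bp
  [99,106): 7 bp
  [106,116): 10 bp
  [116,126): 10 bp
  [126,146): 20 bp
  [146,157): 11 bp
  [157,161): 4 bp

[3,4,4,5,6,7,10,10,10,10,10,11,12,12,13,14,20]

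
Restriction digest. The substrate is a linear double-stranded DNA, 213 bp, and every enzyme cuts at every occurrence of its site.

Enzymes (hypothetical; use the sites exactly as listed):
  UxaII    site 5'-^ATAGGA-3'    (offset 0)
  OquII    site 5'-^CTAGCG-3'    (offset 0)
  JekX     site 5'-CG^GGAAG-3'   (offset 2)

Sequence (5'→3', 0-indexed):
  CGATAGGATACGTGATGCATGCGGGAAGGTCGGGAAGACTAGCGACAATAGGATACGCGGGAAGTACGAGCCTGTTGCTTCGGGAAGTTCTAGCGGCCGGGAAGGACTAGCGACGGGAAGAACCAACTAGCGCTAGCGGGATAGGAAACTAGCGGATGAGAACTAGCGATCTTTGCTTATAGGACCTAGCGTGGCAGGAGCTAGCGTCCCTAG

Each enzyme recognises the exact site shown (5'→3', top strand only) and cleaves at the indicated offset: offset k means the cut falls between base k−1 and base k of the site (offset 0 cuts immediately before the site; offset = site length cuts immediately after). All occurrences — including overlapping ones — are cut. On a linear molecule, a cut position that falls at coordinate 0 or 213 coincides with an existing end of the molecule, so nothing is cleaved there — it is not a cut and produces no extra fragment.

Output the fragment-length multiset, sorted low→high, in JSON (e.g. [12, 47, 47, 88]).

Per-enzyme occurrences:
  UxaII ATAGGA/0: at [2, 47, 140, 178] ⇒ [2, 47, 140, 178]
  OquII CTAGCG/0: at [38, 89, 106, 126, 132, 148, 162, 185, 200] ⇒ [38, 89, 106, 126, 132, 148, 162, 185, 200]
  JekX CGGGAAG/2: at [21, 30, 57, 80, 97, 113] ⇒ [23, 32, 59, 82, 99, 115]

Pooled cuts: [2, 23, 32, 38, 47, 59, 82, 89, 99, 106, 115, 126, 132, 140, 148, 162, 178, 185, 200]

Fragment lengths:
  [0,2): 2 bp
  [2,23): 21 bp
  [23,32): 9 bp
  [32,38): 6 bp
  [38,47): 9 bp
  [47,59): 12 bp
  [59,82): 23 bp
  [82,89): 7 bp
  [89,99): 10 bp
  [99,106): 7 bp
  [106,115): 9 bp
  [115,126): 11 bp
  [126,132): 6 bp
  [132,140): 8 bp
  [140,148): 8 bp
  [148,162): 14 bp
  [162,178): 16 bp
  [178,185): 7 bp
  [185,200): 15 bp
  [200,213): 13 bp

[2,6,6,7,7,7,8,8,9,9,9,10,11,12,13,14,15,16,21,23]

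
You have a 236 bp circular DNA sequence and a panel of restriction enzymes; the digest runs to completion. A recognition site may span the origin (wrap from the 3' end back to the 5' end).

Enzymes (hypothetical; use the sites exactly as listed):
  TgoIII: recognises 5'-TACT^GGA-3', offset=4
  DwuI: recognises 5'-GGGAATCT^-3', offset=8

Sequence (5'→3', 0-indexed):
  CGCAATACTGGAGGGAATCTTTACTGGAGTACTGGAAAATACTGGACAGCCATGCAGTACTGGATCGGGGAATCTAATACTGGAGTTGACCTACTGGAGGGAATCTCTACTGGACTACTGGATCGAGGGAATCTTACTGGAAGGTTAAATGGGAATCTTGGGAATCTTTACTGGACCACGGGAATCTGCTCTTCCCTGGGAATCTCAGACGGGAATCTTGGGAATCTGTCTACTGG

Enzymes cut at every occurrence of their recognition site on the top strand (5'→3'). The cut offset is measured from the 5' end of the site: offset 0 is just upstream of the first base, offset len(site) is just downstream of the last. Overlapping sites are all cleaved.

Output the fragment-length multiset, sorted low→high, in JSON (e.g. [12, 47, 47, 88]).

[4,5,5,5,6,8,8,9,9,10,11,11,13,14,14,15,15,18,18,18,20]

Scan for sites:
  TgoIII (TACTGGA, off=4): starts [5, 21, 29, 39, 57, 77, 91, 107, 115, 134, 168] → cuts [9, 25, 33, 43, 61, 81, 95, 111, 119, 138, 172]
  DwuI (GGGAATCT, off=8): starts [12, 67, 98, 126, 150, 159, 179, 197, 210, 219] → cuts [20, 75, 106, 134, 158, 167, 187, 205, 218, 227]

All cut coordinates (distinct, sorted): [9, 20, 25, 33, 43, 61, 75, 81, 95, 106, 111, 119, 134, 138, 158, 167, 172, 187, 205, 218, 227]

Fragments:
  9→20: 11 bp
  20→25: 5 bp
  25→33: 8 bp
  33→43: 10 bp
  43→61: 18 bp
  61→75: 14 bp
  75→81: 6 bp
  81→95: 14 bp
  95→106: 11 bp
  106→111: 5 bp
  111→119: 8 bp
  119→134: 15 bp
  134→138: 4 bp
  138→158: 20 bp
  158→167: 9 bp
  167→172: 5 bp
  172→187: 15 bp
  187→205: 18 bp
  205→218: 13 bp
  218→227: 9 bp
  227→9 (wrap): 236-227+9 = 18 bp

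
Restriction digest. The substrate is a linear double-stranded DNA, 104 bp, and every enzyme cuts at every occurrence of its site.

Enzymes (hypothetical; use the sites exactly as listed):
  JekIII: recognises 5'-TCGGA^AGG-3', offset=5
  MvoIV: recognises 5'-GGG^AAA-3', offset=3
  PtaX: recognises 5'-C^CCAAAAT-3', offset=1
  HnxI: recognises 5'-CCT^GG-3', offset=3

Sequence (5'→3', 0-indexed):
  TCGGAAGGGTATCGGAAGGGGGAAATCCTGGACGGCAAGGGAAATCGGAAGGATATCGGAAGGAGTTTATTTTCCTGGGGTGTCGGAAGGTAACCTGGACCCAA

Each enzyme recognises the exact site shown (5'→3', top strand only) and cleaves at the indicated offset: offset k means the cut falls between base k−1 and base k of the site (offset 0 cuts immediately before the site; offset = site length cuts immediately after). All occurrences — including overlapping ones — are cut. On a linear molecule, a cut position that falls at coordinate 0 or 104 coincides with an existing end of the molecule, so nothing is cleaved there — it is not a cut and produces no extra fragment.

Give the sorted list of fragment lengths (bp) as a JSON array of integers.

Scan for sites:
  JekIII TCGGAAGG/5: at [0, 11, 44, 55, 82] ⇒ [5, 16, 49, 60, 87]
  MvoIV GGGAAA/3: at [19, 38] ⇒ [22, 41]
  PtaX (CCCAAAAT, off=1): no sites
  HnxI CCTGG/3: at [26, 73, 93] ⇒ [29, 76, 96]

Pooled cuts: [5, 16, 22, 29, 41, 49, 60, 76, 87, 96]

Fragments:
  [0,5): 5 bp
  [5,16): 11 bp
  [16,22): 6 bp
  [22,29): 7 bp
  [29,41): 12 bp
  [41,49): 8 bp
  [49,60): 11 bp
  [60,76): 16 bp
  [76,87): 11 bp
  [87,96): 9 bp
  [96,104): 8 bp

[5,6,7,8,8,9,11,11,11,12,16]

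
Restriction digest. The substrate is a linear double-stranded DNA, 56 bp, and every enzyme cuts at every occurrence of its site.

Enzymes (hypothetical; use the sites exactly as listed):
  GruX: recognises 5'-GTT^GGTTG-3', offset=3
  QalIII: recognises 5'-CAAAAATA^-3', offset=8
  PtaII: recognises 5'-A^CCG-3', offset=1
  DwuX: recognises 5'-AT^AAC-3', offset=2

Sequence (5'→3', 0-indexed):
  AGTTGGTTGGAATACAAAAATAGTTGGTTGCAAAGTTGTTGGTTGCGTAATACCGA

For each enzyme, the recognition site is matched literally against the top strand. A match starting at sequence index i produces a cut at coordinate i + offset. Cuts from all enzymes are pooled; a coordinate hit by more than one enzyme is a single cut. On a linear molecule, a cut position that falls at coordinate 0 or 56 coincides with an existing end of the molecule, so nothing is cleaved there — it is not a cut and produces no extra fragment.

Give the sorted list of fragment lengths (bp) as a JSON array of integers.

Scan for sites:
  GruX (GTTGGTTG, off=3): starts [1, 22, 37] → cuts [4, 25, 40]
  QalIII (CAAAAATA, off=8): starts [14] → cuts [22]
  PtaII (ACCG, off=1): starts [51] → cuts [52]
  DwuX (ATAAC, off=2): no sites

Pooled cuts: [4, 22, 25, 40, 52]

Fragment lengths:
  [0,4): 4 bp
  [4,22): 18 bp
  [22,25): 3 bp
  [25,40): 15 bp
  [40,52): 12 bp
  [52,56): 4 bp

[3,4,4,12,15,18]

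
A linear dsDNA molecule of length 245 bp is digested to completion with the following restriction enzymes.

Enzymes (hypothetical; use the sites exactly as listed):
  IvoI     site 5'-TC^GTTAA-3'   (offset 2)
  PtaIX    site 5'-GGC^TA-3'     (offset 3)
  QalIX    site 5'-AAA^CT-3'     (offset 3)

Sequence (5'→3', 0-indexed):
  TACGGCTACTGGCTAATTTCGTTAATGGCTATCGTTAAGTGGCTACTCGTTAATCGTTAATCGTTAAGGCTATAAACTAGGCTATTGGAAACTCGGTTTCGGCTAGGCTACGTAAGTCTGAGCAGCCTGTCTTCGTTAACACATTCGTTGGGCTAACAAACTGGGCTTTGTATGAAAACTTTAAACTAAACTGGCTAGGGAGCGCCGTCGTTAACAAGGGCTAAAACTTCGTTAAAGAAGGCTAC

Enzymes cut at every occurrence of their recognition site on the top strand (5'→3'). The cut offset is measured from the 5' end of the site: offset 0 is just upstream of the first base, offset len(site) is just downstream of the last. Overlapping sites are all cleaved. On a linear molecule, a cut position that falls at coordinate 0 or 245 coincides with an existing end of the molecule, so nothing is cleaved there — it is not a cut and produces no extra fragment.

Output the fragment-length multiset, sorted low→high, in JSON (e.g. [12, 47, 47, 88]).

[3,4,4,5,5,5,5,5,6,6,6,7,7,7,7,7,7,8,9,9,10,12,12,12,14,18,19,26]

Scan for sites:
  IvoI TCGTTAA/2: at [18, 31, 46, 53, 60, 132, 207, 228] ⇒ [20, 33, 48, 55, 62, 134, 209, 230]
  PtaIX GGCTA/3: at [3, 10, 26, 40, 67, 79, 100, 105, 150, 192, 218, 239] ⇒ [6, 13, 29, 43, 70, 82, 103, 108, 153, 195, 221, 242]
  QalIX AAACT/3: at [73, 88, 157, 175, 182, 187, 223] ⇒ [76, 91, 160, 178, 185, 190, 226]

Pooled cuts: [6, 13, 20, 29, 33, 43, 48, 55, 62, 70, 76, 82, 91, 103, 108, 134, 153, 160, 178, 185, 190, 195, 209, 221, 226, 230, 242]

Fragments:
  [0,6): 6 bp
  [6,13): 7 bp
  [13,20): 7 bp
  [20,29): 9 bp
  [29,33): 4 bp
  [33,43): 10 bp
  [43,48): 5 bp
  [48,55): 7 bp
  [55,62): 7 bp
  [62,70): 8 bp
  [70,76): 6 bp
  [76,82): 6 bp
  [82,91): 9 bp
  [91,103): 12 bp
  [103,108): 5 bp
  [108,134): 26 bp
  [134,153): 19 bp
  [153,160): 7 bp
  [160,178): 18 bp
  [178,185): 7 bp
  [185,190): 5 bp
  [190,195): 5 bp
  [195,209): 14 bp
  [209,221): 12 bp
  [221,226): 5 bp
  [226,230): 4 bp
  [230,242): 12 bp
  [242,245): 3 bp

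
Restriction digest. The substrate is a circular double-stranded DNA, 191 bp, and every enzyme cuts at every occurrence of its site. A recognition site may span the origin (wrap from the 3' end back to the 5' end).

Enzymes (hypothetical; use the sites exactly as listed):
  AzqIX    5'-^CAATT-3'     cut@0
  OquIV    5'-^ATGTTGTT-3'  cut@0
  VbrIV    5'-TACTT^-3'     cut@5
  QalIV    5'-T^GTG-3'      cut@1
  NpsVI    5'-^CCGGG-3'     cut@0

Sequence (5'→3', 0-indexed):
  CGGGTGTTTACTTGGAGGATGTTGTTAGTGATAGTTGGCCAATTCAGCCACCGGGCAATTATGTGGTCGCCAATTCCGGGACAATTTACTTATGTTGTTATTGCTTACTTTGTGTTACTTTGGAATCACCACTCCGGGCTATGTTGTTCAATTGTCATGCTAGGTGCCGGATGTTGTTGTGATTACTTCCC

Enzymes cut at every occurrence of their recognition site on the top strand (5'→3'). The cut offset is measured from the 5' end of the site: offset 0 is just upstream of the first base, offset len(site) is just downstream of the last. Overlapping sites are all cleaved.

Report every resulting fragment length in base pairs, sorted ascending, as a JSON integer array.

Per-enzyme occurrences:
  AzqIX CAATT/0: at [39, 55, 70, 81, 148] ⇒ [39, 55, 70, 81, 148]
  OquIV ATGTTGTT/0: at [18, 91, 140, 170] ⇒ [18, 91, 140, 170]
  VbrIV TACTT/5: at [8, 86, 105, 115, 183] ⇒ [13, 91, 110, 120, 188]
  QalIV TGTG/1: at [61, 110, 177] ⇒ [62, 111, 178]
  NpsVI CCGGG/0: at [50, 75, 133, 190] ⇒ [50, 75, 133, 190]

Pooled cuts: [13, 18, 39, 50, 55, 62, 70, 75, 81, 91, 110, 111, 120, 133, 140, 148, 170, 178, 188, 190]

Fragments:
  13→18: 5 bp
  18→39: 21 bp
  39→50: 11 bp
  50→55: 5 bp
  55→62: 7 bp
  62→70: 8 bp
  70→75: 5 bp
  75→81: 6 bp
  81→91: 10 bp
  91→110: 19 bp
  110→111: 1 bp
  111→120: 9 bp
  120→133: 13 bp
  133→140: 7 bp
  140→148: 8 bp
  148→170: 22 bp
  170→178: 8 bp
  178→188: 10 bp
  188→190: 2 bp
  190→13 (wrap): 191-190+13 = 14 bp

[1,2,5,5,5,6,7,7,8,8,8,9,10,10,11,13,14,19,21,22]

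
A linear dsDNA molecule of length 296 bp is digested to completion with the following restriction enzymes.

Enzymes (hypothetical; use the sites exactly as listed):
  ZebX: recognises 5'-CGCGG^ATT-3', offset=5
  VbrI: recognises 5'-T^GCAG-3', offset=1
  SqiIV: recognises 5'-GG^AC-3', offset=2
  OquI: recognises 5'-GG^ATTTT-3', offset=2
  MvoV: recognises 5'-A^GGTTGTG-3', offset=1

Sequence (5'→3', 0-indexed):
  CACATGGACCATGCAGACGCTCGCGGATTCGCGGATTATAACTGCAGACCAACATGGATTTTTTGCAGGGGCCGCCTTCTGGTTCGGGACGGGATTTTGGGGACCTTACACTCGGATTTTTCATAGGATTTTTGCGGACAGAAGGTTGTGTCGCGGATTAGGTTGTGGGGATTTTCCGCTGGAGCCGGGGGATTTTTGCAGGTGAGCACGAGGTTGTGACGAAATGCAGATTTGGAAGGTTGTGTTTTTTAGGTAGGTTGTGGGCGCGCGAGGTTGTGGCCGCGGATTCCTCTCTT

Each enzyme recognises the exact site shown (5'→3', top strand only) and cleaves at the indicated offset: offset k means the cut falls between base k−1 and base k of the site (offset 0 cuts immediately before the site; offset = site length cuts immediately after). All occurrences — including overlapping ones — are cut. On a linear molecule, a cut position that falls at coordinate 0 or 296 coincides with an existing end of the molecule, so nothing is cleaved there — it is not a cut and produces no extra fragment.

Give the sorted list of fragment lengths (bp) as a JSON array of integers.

Scan for sites:
  ZebX CGCGGATT/5: at [21, 29, 151, 280] ⇒ [26, 34, 156, 285]
  VbrI TGCAG/1: at [11, 42, 63, 196, 224] ⇒ [12, 43, 64, 197, 225]
  SqiIV GGAC/2: at [5, 86, 100, 135] ⇒ [7, 88, 102, 137]
  OquI GGATTTT/2: at [55, 91, 113, 125, 168, 189] ⇒ [57, 93, 115, 127, 170, 191]
  MvoV AGGTTGTG/1: at [142, 159, 210, 236, 254, 270] ⇒ [143, 160, 211, 237, 255, 271]

Pooled cuts: [7, 12, 26, 34, 43, 57, 64, 88, 93, 102, 115, 127, 137, 143, 156, 160, 170, 191, 197, 211, 225, 237, 255, 271, 285]

Fragments:
  [0,7): 7 bp
  [7,12): 5 bp
  [12,26): 14 bp
  [26,34): 8 bp
  [34,43): 9 bp
  [43,57): 14 bp
  [57,64): 7 bp
  [64,88): 24 bp
  [88,93): 5 bp
  [93,102): 9 bp
  [102,115): 13 bp
  [115,127): 12 bp
  [127,137): 10 bp
  [137,143): 6 bp
  [143,156): 13 bp
  [156,160): 4 bp
  [160,170): 10 bp
  [170,191): 21 bp
  [191,197): 6 bp
  [197,211): 14 bp
  [211,225): 14 bp
  [225,237): 12 bp
  [237,255): 18 bp
  [255,271): 16 bp
  [271,285): 14 bp
  [285,296): 11 bp

[4,5,5,6,6,7,7,8,9,9,10,10,11,12,12,13,13,14,14,14,14,14,16,18,21,24]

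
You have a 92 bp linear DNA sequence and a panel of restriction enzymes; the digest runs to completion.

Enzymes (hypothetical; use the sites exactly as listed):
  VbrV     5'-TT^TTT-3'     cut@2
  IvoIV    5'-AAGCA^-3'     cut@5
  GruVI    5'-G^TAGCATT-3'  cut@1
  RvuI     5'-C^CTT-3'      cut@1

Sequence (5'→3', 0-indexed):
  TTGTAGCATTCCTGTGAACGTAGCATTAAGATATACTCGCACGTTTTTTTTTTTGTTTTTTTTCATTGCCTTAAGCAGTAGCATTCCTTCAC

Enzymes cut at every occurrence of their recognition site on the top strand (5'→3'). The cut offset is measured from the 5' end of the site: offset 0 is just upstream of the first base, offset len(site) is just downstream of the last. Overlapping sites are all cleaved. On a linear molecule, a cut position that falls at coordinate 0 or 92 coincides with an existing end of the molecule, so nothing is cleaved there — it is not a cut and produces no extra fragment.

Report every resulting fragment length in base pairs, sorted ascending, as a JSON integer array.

[1,1,1,1,1,1,1,1,1,1,3,6,6,8,8,9,17,25]

Per-enzyme occurrences:
  VbrV TTTTT/2: at [43, 44, 45, 46, 47, 48, 49, 55, 56, 57, 58] ⇒ [45, 46, 47, 48, 49, 50, 51, 57, 58, 59, 60]
  IvoIV AAGCA/5: at [72] ⇒ [77]
  GruVI GTAGCATT/1: at [2, 19, 77] ⇒ [3, 20, 78]
  RvuI CCTT/1: at [68, 85] ⇒ [69, 86]

Pooled cuts: [3, 20, 45, 46, 47, 48, 49, 50, 51, 57, 58, 59, 60, 69, 77, 78, 86]

Fragment lengths:
  [0,3): 3 bp
  [3,20): 17 bp
  [20,45): 25 bp
  [45,46): 1 bp
  [46,47): 1 bp
  [47,48): 1 bp
  [48,49): 1 bp
  [49,50): 1 bp
  [50,51): 1 bp
  [51,57): 6 bp
  [57,58): 1 bp
  [58,59): 1 bp
  [59,60): 1 bp
  [60,69): 9 bp
  [69,77): 8 bp
  [77,78): 1 bp
  [78,86): 8 bp
  [86,92): 6 bp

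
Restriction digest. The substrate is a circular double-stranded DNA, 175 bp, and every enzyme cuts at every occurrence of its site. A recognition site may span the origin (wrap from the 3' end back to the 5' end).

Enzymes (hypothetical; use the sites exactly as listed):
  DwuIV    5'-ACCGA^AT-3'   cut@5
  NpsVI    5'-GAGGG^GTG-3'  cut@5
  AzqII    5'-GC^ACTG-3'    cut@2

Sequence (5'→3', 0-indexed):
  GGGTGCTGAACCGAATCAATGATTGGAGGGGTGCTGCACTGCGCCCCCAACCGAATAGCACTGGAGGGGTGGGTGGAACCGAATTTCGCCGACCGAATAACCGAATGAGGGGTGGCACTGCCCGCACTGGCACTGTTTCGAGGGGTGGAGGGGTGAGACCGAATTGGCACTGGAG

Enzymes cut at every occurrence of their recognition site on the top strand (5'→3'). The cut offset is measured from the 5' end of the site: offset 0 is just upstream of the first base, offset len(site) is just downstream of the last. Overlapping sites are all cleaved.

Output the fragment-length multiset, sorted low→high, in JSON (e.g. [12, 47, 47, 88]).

Scan for sites:
  DwuIV ACCGAAT/5: at [9, 49, 77, 91, 99, 157] ⇒ [14, 54, 82, 96, 104, 162]
  NpsVI GAGGGGTG/5: at [25, 63, 106, 139, 147, 172] ⇒ [2, 30, 68, 111, 144, 152]
  AzqII GCACTG/2: at [35, 57, 114, 123, 129, 166] ⇒ [37, 59, 116, 125, 131, 168]

Pooled cuts: [2, 14, 30, 37, 54, 59, 68, 82, 96, 104, 111, 116, 125, 131, 144, 152, 162, 168]

Fragment lengths:
  2→14: 12 bp
  14→30: 16 bp
  30→37: 7 bp
  37→54: 17 bp
  54→59: 5 bp
  59→68: 9 bp
  68→82: 14 bp
  82→96: 14 bp
  96→104: 8 bp
  104→111: 7 bp
  111→116: 5 bp
  116→125: 9 bp
  125→131: 6 bp
  131→144: 13 bp
  144→152: 8 bp
  152→162: 10 bp
  162→168: 6 bp
  168→2 (wrap): 175-168+2 = 9 bp

[5,5,6,6,7,7,8,8,9,9,9,10,12,13,14,14,16,17]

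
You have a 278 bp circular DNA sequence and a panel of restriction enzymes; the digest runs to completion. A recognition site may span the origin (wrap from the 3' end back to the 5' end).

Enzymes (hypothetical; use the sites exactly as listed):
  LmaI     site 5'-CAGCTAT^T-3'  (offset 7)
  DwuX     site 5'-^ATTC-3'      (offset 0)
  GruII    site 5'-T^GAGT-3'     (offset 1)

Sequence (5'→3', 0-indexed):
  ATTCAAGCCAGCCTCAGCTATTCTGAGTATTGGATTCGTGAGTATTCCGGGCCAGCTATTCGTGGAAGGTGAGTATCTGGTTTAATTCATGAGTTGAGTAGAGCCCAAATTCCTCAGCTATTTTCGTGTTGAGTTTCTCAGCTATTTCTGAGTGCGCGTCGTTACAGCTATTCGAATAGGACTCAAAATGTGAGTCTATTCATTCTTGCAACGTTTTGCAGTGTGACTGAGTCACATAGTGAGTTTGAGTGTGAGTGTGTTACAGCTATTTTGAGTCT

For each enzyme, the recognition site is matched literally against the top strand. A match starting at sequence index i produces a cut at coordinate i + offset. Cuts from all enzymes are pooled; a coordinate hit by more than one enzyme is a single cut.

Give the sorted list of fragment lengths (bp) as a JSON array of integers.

Scan for sites:
  LmaI (CAGCTATT, off=7): starts [14, 52, 114, 138, 164, 262] → cuts [21, 59, 121, 145, 171, 269]
  DwuX (ATTC, off=0): starts [0, 19, 33, 43, 57, 84, 108, 169, 197, 201] → cuts [0, 19, 33, 43, 57, 84, 108, 169, 197, 201]
  GruII (TGAGT, off=1): starts [23, 38, 69, 89, 94, 129, 148, 190, 227, 239, 245, 251, 271] → cuts [24, 39, 70, 90, 95, 130, 149, 191, 228, 240, 246, 252, 272]

Pooled cuts: [0, 19, 21, 24, 33, 39, 43, 57, 59, 70, 84, 90, 95, 108, 121, 130, 145, 149, 169, 171, 191, 197, 201, 228, 240, 246, 252, 269, 272]

Fragments:
  0→19: 19 bp
  19→21: 2 bp
  21→24: 3 bp
  24→33: 9 bp
  33→39: 6 bp
  39→43: 4 bp
  43→57: 14 bp
  57→59: 2 bp
  59→70: 11 bp
  70→84: 14 bp
  84→90: 6 bp
  90→95: 5 bp
  95→108: 13 bp
  108→121: 13 bp
  121→130: 9 bp
  130→145: 15 bp
  145→149: 4 bp
  149→169: 20 bp
  169→171: 2 bp
  171→191: 20 bp
  191→197: 6 bp
  197→201: 4 bp
  201→228: 27 bp
  228→240: 12 bp
  240→246: 6 bp
  246→252: 6 bp
  252→269: 17 bp
  269→272: 3 bp
  272→0 (wrap): 278-272+0 = 6 bp

[2,2,2,3,3,4,4,4,5,6,6,6,6,6,6,9,9,11,12,13,13,14,14,15,17,19,20,20,27]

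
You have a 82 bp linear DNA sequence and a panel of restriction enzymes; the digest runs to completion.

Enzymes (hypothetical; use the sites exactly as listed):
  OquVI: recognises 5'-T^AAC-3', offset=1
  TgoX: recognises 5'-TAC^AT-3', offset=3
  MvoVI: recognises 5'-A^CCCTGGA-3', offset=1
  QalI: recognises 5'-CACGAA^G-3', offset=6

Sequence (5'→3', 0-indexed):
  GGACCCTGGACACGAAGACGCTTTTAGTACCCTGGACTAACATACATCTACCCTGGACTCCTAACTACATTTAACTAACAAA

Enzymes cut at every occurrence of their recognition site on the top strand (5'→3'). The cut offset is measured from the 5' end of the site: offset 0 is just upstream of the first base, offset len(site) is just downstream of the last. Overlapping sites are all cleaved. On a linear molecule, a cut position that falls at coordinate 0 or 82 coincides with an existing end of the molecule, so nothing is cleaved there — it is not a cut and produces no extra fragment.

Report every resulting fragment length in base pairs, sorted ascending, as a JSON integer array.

Site scan:
  OquVI TAAC/1: at [37, 61, 71, 75] ⇒ [38, 62, 72, 76]
  TgoX TACAT/3: at [42, 65] ⇒ [45, 68]
  MvoVI ACCCTGGA/1: at [2, 28, 49] ⇒ [3, 29, 50]
  QalI CACGAAG/6: at [10] ⇒ [16]

All cut coordinates (distinct, sorted): [3, 16, 29, 38, 45, 50, 62, 68, 72, 76]

Fragments:
  [0,3): 3 bp
  [3,16): 13 bp
  [16,29): 13 bp
  [29,38): 9 bp
  [38,45): 7 bp
  [45,50): 5 bp
  [50,62): 12 bp
  [62,68): 6 bp
  [68,72): 4 bp
  [72,76): 4 bp
  [76,82): 6 bp

[3,4,4,5,6,6,7,9,12,13,13]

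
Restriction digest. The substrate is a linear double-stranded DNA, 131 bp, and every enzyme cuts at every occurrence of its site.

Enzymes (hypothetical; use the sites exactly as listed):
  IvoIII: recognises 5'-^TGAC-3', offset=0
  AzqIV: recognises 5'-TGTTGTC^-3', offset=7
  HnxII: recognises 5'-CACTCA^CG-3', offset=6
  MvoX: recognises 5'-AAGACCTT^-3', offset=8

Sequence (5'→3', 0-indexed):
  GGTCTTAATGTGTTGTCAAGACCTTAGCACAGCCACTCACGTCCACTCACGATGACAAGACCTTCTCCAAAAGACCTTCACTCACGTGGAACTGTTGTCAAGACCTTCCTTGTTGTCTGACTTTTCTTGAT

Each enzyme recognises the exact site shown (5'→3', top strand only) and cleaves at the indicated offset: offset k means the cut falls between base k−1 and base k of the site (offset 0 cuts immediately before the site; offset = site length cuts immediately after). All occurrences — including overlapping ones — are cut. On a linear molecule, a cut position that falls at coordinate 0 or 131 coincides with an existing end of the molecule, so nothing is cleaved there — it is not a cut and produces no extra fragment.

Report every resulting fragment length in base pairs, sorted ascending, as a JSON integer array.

[3,6,8,8,10,10,12,14,14,14,15,17]

Site scan:
  IvoIII (TGAC, off=0): starts [52, 117] → cuts [52, 117]
  AzqIV (TGTTGTC, off=7): starts [10, 92, 110] → cuts [17, 99, 117]
  HnxII (CACTCACG, off=6): starts [33, 43, 78] → cuts [39, 49, 84]
  MvoX (AAGACCTT, off=8): starts [17, 56, 70, 99] → cuts [25, 64, 78, 107]

Pooled cuts: [17, 25, 39, 49, 52, 64, 78, 84, 99, 107, 117]

Fragments:
  [0,17): 17 bp
  [17,25): 8 bp
  [25,39): 14 bp
  [39,49): 10 bp
  [49,52): 3 bp
  [52,64): 12 bp
  [64,78): 14 bp
  [78,84): 6 bp
  [84,99): 15 bp
  [99,107): 8 bp
  [107,117): 10 bp
  [117,131): 14 bp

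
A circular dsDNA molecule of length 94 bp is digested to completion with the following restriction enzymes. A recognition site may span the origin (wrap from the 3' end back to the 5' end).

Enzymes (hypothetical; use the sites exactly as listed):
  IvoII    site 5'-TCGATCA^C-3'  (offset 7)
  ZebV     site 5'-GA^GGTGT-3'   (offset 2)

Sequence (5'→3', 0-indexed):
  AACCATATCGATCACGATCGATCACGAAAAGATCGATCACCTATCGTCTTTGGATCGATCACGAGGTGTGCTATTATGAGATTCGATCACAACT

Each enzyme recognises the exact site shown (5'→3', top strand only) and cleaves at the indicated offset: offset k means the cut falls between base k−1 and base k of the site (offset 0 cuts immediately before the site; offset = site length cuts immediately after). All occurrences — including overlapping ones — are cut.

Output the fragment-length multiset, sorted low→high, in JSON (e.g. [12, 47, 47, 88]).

[3,10,15,19,22,25]

Per-enzyme occurrences:
  IvoII TCGATCAC/7: at [7, 17, 32, 54, 82] ⇒ [14, 24, 39, 61, 89]
  ZebV GAGGTGT/2: at [62] ⇒ [64]

Pooled cuts: [14, 24, 39, 61, 64, 89]

Fragments:
  14→24: 10 bp
  24→39: 15 bp
  39→61: 22 bp
  61→64: 3 bp
  64→89: 25 bp
  89→14 (wrap): 94-89+14 = 19 bp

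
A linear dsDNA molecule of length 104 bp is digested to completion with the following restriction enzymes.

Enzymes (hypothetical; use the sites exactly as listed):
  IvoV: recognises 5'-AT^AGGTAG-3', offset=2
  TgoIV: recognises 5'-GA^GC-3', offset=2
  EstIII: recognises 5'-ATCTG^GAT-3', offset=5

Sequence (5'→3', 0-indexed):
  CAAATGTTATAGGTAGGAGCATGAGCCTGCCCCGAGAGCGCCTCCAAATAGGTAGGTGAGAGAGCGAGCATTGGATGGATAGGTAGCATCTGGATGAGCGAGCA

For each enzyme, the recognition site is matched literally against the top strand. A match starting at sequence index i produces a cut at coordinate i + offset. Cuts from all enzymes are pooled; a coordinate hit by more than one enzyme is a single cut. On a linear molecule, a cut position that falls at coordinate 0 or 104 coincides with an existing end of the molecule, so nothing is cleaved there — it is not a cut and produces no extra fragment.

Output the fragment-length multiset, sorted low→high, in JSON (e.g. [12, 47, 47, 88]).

Per-enzyme occurrences:
  IvoV (ATAGGTAG, off=2): starts [8, 47, 78] → cuts [10, 49, 80]
  TgoIV (GAGC, off=2): starts [16, 22, 35, 61, 65, 95, 99] → cuts [18, 24, 37, 63, 67, 97, 101]
  EstIII (ATCTGGAT, off=5): starts [87] → cuts [92]

All cut coordinates (distinct, sorted): [10, 18, 24, 37, 49, 63, 67, 80, 92, 97, 101]

Fragment lengths:
  [0,10): 10 bp
  [10,18): 8 bp
  [18,24): 6 bp
  [24,37): 13 bp
  [37,49): 12 bp
  [49,63): 14 bp
  [63,67): 4 bp
  [67,80): 13 bp
  [80,92): 12 bp
  [92,97): 5 bp
  [97,101): 4 bp
  [101,104): 3 bp

[3,4,4,5,6,8,10,12,12,13,13,14]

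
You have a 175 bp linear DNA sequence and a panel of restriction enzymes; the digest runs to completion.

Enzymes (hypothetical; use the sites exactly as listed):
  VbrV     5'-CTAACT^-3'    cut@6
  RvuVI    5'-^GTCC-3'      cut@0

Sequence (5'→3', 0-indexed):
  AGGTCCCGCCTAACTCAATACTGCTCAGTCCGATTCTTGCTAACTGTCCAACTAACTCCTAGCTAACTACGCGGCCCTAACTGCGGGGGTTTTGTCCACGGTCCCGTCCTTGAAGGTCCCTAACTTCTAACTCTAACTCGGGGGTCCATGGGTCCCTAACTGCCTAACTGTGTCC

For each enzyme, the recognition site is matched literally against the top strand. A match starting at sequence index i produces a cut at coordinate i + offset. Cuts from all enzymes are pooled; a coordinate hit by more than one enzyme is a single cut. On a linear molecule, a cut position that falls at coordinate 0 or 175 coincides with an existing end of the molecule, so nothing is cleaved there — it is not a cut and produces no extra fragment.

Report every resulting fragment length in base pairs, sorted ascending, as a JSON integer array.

[2,2,4,5,5,6,7,7,8,8,10,10,10,11,11,12,12,13,14,18]

Scan for sites:
  VbrV CTAACT/6: at [9, 39, 51, 62, 76, 119, 126, 132, 155, 163] ⇒ [15, 45, 57, 68, 82, 125, 132, 138, 161, 169]
  RvuVI GTCC/0: at [2, 27, 45, 93, 100, 105, 115, 143, 151, 171] ⇒ [2, 27, 45, 93, 100, 105, 115, 143, 151, 171]

Pooled cuts: [2, 15, 27, 45, 57, 68, 82, 93, 100, 105, 115, 125, 132, 138, 143, 151, 161, 169, 171]

Fragments:
  [0,2): 2 bp
  [2,15): 13 bp
  [15,27): 12 bp
  [27,45): 18 bp
  [45,57): 12 bp
  [57,68): 11 bp
  [68,82): 14 bp
  [82,93): 11 bp
  [93,100): 7 bp
  [100,105): 5 bp
  [105,115): 10 bp
  [115,125): 10 bp
  [125,132): 7 bp
  [132,138): 6 bp
  [138,143): 5 bp
  [143,151): 8 bp
  [151,161): 10 bp
  [161,169): 8 bp
  [169,171): 2 bp
  [171,175): 4 bp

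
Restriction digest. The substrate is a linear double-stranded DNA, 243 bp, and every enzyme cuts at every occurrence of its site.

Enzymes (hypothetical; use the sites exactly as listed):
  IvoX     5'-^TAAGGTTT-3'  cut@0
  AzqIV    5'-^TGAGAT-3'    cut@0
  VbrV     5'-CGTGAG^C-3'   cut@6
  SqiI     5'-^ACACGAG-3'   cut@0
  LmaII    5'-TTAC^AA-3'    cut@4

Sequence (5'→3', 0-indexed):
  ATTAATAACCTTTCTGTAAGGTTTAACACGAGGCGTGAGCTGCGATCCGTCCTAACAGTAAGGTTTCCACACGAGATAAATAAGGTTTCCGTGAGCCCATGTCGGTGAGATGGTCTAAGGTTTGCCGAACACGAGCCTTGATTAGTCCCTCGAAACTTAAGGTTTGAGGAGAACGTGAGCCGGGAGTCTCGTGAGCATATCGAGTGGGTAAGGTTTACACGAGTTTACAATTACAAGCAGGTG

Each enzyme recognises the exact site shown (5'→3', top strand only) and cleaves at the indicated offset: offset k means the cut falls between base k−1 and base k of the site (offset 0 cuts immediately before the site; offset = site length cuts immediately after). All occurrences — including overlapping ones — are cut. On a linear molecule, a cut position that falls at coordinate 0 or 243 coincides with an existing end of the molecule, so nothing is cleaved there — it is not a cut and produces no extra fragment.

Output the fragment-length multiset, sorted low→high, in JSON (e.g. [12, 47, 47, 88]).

Site scan:
  IvoX (TAAGGTTT, off=0): starts [16, 58, 80, 115, 157, 208] → cuts [16, 58, 80, 115, 157, 208]
  AzqIV (TGAGAT, off=0): starts [105] → cuts [105]
  VbrV (CGTGAGC, off=6): starts [33, 89, 173, 189] → cuts [39, 95, 179, 195]
  SqiI (ACACGAG, off=0): starts [25, 68, 128, 216] → cuts [25, 68, 128, 216]
  LmaII (TTACAA, off=4): starts [224, 230] → cuts [228, 234]

Pooled cuts: [16, 25, 39, 58, 68, 80, 95, 105, 115, 128, 157, 179, 195, 208, 216, 228, 234]

Fragment lengths:
  [0,16): 16 bp
  [16,25): 9 bp
  [25,39): 14 bp
  [39,58): 19 bp
  [58,68): 10 bp
  [68,80): 12 bp
  [80,95): 15 bp
  [95,105): 10 bp
  [105,115): 10 bp
  [115,128): 13 bp
  [128,157): 29 bp
  [157,179): 22 bp
  [179,195): 16 bp
  [195,208): 13 bp
  [208,216): 8 bp
  [216,228): 12 bp
  [228,234): 6 bp
  [234,243): 9 bp

[6,8,9,9,10,10,10,12,12,13,13,14,15,16,16,19,22,29]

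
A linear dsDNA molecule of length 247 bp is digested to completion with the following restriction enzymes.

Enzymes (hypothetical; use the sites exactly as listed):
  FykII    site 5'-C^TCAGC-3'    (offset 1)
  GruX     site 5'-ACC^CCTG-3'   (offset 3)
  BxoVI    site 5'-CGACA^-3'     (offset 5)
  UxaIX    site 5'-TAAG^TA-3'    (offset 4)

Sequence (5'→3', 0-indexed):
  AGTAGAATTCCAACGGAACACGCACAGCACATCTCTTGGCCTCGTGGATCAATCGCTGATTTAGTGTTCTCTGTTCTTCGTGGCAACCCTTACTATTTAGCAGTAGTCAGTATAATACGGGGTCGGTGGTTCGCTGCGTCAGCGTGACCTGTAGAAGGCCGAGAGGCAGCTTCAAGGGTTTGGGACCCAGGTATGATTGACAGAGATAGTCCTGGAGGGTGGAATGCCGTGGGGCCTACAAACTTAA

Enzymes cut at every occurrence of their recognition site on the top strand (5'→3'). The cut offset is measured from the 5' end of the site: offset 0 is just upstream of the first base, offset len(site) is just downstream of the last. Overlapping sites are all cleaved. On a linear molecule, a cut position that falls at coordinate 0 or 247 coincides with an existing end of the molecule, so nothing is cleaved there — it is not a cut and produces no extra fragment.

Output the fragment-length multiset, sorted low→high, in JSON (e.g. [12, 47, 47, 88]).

[247]

Per-enzyme occurrences:
  FykII (CTCAGC, off=1): no sites
  GruX (ACCCCTG, off=3): no sites
  BxoVI (CGACA, off=5): no sites
  UxaIX (TAAGTA, off=4): no sites

Pooled cuts: ∅

Fragment lengths:
  no cuts → one linear fragment of 247 bp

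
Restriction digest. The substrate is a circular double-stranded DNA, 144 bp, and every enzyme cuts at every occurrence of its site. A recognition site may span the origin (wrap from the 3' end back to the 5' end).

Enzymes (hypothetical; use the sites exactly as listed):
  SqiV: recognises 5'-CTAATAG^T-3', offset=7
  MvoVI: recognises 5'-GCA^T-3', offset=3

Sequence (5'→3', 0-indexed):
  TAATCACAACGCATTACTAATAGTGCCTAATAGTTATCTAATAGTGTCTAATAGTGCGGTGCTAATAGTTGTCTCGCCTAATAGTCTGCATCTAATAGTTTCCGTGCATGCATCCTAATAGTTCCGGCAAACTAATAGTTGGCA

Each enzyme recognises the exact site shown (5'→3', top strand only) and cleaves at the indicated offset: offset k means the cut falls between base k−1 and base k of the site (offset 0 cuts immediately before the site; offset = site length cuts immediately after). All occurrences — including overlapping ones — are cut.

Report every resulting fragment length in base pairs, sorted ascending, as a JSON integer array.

Per-enzyme occurrences:
  SqiV (CTAATAGT, off=7): starts [16, 26, 37, 47, 61, 77, 91, 114, 131] → cuts [23, 33, 44, 54, 68, 84, 98, 121, 138]
  MvoVI (GCAT, off=3): starts [10, 87, 105, 109, 141] → cuts [0, 13, 90, 108, 112]

Pooled cuts: [0, 13, 23, 33, 44, 54, 68, 84, 90, 98, 108, 112, 121, 138]

Fragments:
  0→13: 13 bp
  13→23: 10 bp
  23→33: 10 bp
  33→44: 11 bp
  44→54: 10 bp
  54→68: 14 bp
  68→84: 16 bp
  84→90: 6 bp
  90→98: 8 bp
  98→108: 10 bp
  108→112: 4 bp
  112→121: 9 bp
  121→138: 17 bp
  138→0 (wrap): 144-138+0 = 6 bp

[4,6,6,8,9,10,10,10,10,11,13,14,16,17]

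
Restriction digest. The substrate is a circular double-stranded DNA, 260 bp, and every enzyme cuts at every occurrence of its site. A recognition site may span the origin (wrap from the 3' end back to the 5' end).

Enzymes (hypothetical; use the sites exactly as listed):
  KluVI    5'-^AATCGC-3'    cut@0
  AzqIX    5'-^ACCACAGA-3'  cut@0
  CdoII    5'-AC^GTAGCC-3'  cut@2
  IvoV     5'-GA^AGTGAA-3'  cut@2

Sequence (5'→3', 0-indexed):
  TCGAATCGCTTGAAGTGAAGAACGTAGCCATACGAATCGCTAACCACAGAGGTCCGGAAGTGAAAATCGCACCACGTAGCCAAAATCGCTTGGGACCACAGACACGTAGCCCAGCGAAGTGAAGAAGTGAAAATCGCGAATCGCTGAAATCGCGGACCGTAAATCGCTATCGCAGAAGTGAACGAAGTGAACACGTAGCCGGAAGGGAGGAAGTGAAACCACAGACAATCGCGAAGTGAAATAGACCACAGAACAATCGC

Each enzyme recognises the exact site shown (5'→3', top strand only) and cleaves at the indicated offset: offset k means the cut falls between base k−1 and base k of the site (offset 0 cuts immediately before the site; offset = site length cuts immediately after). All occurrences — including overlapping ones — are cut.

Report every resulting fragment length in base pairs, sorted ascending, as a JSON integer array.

Scan for sites:
  KluVI (AATCGC, off=0): starts [3, 34, 64, 83, 131, 138, 147, 161, 226, 254] → cuts [3, 34, 64, 83, 131, 138, 147, 161, 226, 254]
  AzqIX (ACCACAGA, off=0): starts [42, 94, 217, 244] → cuts [42, 94, 217, 244]
  CdoII (ACGTAGCC, off=2): starts [21, 73, 103, 192] → cuts [23, 75, 105, 194]
  IvoV (GAAGTGAA, off=2): starts [11, 56, 115, 123, 174, 183, 209, 232] → cuts [13, 58, 117, 125, 176, 185, 211, 234]

Pooled cuts: [3, 13, 23, 34, 42, 58, 64, 75, 83, 94, 105, 117, 125, 131, 138, 147, 161, 176, 185, 194, 211, 217, 226, 234, 244, 254]

Fragments:
  3→13: 10 bp
  13→23: 10 bp
  23→34: 11 bp
  34→42: 8 bp
  42→58: 16 bp
  58→64: 6 bp
  64→75: 11 bp
  75→83: 8 bp
  83→94: 11 bp
  94→105: 11 bp
  105→117: 12 bp
  117→125: 8 bp
  125→131: 6 bp
  131→138: 7 bp
  138→147: 9 bp
  147→161: 14 bp
  161→176: 15 bp
  176→185: 9 bp
  185→194: 9 bp
  194→211: 17 bp
  211→217: 6 bp
  217→226: 9 bp
  226→234: 8 bp
  234→244: 10 bp
  244→254: 10 bp
  254→3 (wrap): 260-254+3 = 9 bp

[6,6,6,7,8,8,8,8,9,9,9,9,9,10,10,10,10,11,11,11,11,12,14,15,16,17]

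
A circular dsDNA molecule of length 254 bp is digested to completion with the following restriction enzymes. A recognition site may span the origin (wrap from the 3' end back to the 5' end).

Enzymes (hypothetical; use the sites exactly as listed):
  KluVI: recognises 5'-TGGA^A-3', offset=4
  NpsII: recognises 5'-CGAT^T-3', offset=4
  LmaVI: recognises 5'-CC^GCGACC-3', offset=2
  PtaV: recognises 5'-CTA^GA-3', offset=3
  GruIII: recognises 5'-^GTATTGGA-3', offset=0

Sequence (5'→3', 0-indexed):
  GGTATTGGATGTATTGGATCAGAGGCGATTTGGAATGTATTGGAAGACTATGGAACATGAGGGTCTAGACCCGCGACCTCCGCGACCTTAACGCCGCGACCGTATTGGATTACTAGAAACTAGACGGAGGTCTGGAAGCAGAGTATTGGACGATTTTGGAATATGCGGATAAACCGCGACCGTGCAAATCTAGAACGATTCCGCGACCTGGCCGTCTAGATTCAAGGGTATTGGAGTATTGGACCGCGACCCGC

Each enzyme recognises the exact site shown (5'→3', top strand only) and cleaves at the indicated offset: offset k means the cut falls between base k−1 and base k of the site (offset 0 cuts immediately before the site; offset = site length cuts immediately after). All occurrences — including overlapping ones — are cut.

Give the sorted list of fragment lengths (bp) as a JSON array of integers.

Per-enzyme occurrences:
  KluVI (TGGAA, off=4): starts [30, 40, 50, 132, 156] → cuts [34, 44, 54, 136, 160]
  NpsII (CGATT, off=4): starts [25, 150, 195] → cuts [29, 154, 199]
  LmaVI (CCGCGACC, off=2): starts [70, 79, 93, 173, 200, 243] → cuts [72, 81, 95, 175, 202, 245]
  PtaV (CTAGA, off=3): starts [64, 112, 119, 189, 215] → cuts [67, 115, 122, 192, 218]
  GruIII (GTATTGGA, off=0): starts [1, 10, 36, 101, 142, 227, 235] → cuts [1, 10, 36, 101, 142, 227, 235]

All cut coordinates (distinct, sorted): [1, 10, 29, 34, 36, 44, 54, 67, 72, 81, 95, 101, 115, 122, 136, 142, 154, 160, 175, 192, 199, 202, 218, 227, 235, 245]

Fragments:
  1→10: 9 bp
  10→29: 19 bp
  29→34: 5 bp
  34→36: 2 bp
  36→44: 8 bp
  44→54: 10 bp
  54→67: 13 bp
  67→72: 5 bp
  72→81: 9 bp
  81→95: 14 bp
  95→101: 6 bp
  101→115: 14 bp
  115→122: 7 bp
  122→136: 14 bp
  136→142: 6 bp
  142→154: 12 bp
  154→160: 6 bp
  160→175: 15 bp
  175→192: 17 bp
  192→199: 7 bp
  199→202: 3 bp
  202→218: 16 bp
  218→227: 9 bp
  227→235: 8 bp
  235→245: 10 bp
  245→1 (wrap): 254-245+1 = 10 bp

[2,3,5,5,6,6,6,7,7,8,8,9,9,9,10,10,10,12,13,14,14,14,15,16,17,19]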